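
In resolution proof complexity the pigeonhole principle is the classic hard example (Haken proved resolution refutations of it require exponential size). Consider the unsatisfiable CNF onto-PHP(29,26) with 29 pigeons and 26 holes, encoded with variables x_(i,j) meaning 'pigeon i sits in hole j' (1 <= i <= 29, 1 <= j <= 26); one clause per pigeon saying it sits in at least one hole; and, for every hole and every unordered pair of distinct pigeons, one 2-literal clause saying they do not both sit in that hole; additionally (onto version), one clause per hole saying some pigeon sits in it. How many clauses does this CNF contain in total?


onto-PHP(29,26): 29 pigeons, 26 holes, 29*26 = 754 variables.
- pigeon clauses: one per pigeon -> 29 clauses
- hole clauses: 26 holes * C(29,2) = 26 * 406 -> 10556 clauses
- onto clauses: one per hole -> 26 clauses
Total clauses = 29 + 10556 + 26 = 10611

10611


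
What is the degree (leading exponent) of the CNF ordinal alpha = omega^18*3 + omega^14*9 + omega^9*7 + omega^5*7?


CNF: omega^18*3 + omega^14*9 + omega^9*7 + omega^5*7
The leading term is omega^18*3, which has exponent 18.

18


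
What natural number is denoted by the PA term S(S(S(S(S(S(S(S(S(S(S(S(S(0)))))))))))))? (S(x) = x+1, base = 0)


Counting successors applied to 0:
13 applications of S to 0 = 13

13


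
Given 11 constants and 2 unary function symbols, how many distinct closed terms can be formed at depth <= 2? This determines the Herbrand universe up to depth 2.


Herbrand terms by depth:
Depth 0: 11 constants
Depth 1: 22 new terms (running total: 33)
Depth 2: 44 new terms (running total: 77)
Total distinct ground terms = 77

77


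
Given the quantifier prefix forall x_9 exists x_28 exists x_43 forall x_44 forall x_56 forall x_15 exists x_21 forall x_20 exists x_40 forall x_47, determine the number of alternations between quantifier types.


Walk the prefix and count type changes:
  position 1: forall -> exists <-- alternation
  position 2: exists -> exists
  position 3: exists -> forall <-- alternation
  position 4: forall -> forall
  position 5: forall -> forall
  position 6: forall -> exists <-- alternation
  position 7: exists -> forall <-- alternation
  position 8: forall -> exists <-- alternation
  position 9: exists -> forall <-- alternation
Total alternations = 6

6


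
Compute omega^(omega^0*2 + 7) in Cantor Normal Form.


omega^(omega^0*2 + 7):
omega^0 = 1, so the exponent is 2 + 7 = 9 (finite ordinal addition).
Result = omega^9, already a single CNF term.

omega^9


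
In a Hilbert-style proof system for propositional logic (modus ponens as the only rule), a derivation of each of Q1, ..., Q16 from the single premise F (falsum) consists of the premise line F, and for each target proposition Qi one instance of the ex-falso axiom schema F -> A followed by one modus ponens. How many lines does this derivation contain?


Ex falso, line by line:
- 1 premise line (F)
- 16 targets, each needing 1 axiom instance (F -> Qi) + 1 MP = 2 lines: 2 * 16 = 32
Total = 1 + 32 = 33 lines.

33


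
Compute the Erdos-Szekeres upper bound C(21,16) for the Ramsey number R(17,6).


R(17,6) <= C(17+6-2, 17-1) = C(21, 16)
C(21, 16) = 21! / (16! * 5!)
= 20349

20349


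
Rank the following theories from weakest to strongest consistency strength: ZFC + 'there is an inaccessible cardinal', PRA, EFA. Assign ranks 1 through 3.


Ordering by consistency strength:
1. EFA
2. PRA
3. ZFC + 'there is an inaccessible cardinal'


ZFC + 'there is an inaccessible cardinal'=3, PRA=2, EFA=1


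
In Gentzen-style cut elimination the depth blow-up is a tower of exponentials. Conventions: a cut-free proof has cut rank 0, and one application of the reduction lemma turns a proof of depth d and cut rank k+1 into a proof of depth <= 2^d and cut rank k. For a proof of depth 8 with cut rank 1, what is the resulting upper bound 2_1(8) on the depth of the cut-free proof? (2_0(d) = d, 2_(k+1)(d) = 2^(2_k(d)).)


Each rank reduction sends depth d to at most 2^d; cut rank r needs r reductions.
2_0(8) = 8
2_1(8) = 2^8 = 256
Cut-free depth bound = 256

256


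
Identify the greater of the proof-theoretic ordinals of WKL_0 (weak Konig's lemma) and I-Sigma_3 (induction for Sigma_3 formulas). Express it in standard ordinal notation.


Proof-theoretic ordinal of WKL_0 (weak Konig's lemma): omega^omega
Proof-theoretic ordinal of I-Sigma_3 (induction for Sigma_3 formulas): omega^(omega^(omega^omega))
Comparing: omega^omega < omega^(omega^(omega^omega)).
The larger ordinal is omega^(omega^(omega^omega)) (from I-Sigma_3 (induction for Sigma_3 formulas)).

omega^(omega^(omega^omega))


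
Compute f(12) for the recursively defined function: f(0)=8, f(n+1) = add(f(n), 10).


f(0) = 8
f(1) = add(f(0), 10) = add(8, 10) = 18
f(2) = add(f(1), 10) = add(18, 10) = 28
f(3) = add(f(2), 10) = add(28, 10) = 38
f(4) = add(f(3), 10) = add(38, 10) = 48
f(5) = add(f(4), 10) = add(48, 10) = 58
f(6) = add(f(5), 10) = add(58, 10) = 68
f(7) = add(f(6), 10) = add(68, 10) = 78
f(8) = add(f(7), 10) = add(78, 10) = 88
f(9) = add(f(8), 10) = add(88, 10) = 98
f(10) = add(f(9), 10) = add(98, 10) = 108
f(11) = add(f(10), 10) = add(108, 10) = 118
f(12) = add(f(11), 10) = add(118, 10) = 128


128


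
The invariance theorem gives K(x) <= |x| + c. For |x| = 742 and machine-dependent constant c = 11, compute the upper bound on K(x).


K(x) <= |x| + c = 742 + 11 = 753

753


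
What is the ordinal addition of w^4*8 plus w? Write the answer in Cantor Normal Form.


Ordinal addition w^4*8 + w:
Leading exponent of alpha (4) > leading exponent of beta (1).
Since alpha's term has higher exponent than beta's leading term,
the sum is simply alpha followed by beta.
Result = w^4*8 + w

w^4*8 + w


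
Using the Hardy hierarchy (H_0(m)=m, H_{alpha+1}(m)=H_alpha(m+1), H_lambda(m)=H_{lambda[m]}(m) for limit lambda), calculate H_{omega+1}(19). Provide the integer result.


H_{omega+1}(19):
Unwind the 1 successor steps: H_{omega+1}(19) = H_omega(19+1) = H_omega(20).
H_omega(m) = H_m(m) = m + m = 2m.
Result = 2 * 20 = 40

40


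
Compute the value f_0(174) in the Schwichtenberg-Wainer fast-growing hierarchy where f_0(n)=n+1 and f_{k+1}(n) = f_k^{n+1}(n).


f_0(174) = 174 + 1 = 175

175


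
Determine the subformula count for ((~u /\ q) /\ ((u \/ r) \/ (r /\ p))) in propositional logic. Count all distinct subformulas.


Formula: ((~u /\ q) /\ ((u \/ r) \/ (r /\ p)))
Subformulas found:
  1. q
  2. u
  3. r
  4. p
  5. ~u
  6. (r /\ p)
  7. (u \/ r)
  8. (~u /\ q)
  9. ((u \/ r) \/ (r /\ p))
  10. ((~u /\ q) /\ ((u \/ r) \/ (r /\ p)))
Total distinct subformulas = 10

10


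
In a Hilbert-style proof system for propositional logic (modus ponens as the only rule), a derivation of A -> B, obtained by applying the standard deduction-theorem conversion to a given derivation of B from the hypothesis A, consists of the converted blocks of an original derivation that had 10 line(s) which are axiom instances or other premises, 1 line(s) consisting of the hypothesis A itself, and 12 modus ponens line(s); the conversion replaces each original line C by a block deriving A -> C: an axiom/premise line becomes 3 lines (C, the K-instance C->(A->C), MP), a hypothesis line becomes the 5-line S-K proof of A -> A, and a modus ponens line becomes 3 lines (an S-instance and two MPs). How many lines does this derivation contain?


Deduction-theorem conversion, block by block:
- 10 axiom/premise lines -> 3 lines each = 30
- 1 hypothesis lines -> 5 lines each (identity proof A->A) = 5
- 12 MP lines -> 3 lines each (S-instance, MP, MP) = 36
Total = 30 + 5 + 36 = 71 lines.

71


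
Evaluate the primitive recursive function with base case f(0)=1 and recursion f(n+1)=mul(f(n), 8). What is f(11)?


f(0) = 1
f(1) = mul(f(0), 8) = mul(1, 8) = 8
f(2) = mul(f(1), 8) = mul(8, 8) = 64
f(3) = mul(f(2), 8) = mul(64, 8) = 512
f(4) = mul(f(3), 8) = mul(512, 8) = 4096
f(5) = mul(f(4), 8) = mul(4096, 8) = 32768
f(6) = mul(f(5), 8) = mul(32768, 8) = 262144
f(7) = mul(f(6), 8) = mul(262144, 8) = 2097152
f(8) = mul(f(7), 8) = mul(2097152, 8) = 16777216
f(9) = mul(f(8), 8) = mul(16777216, 8) = 134217728
f(10) = mul(f(9), 8) = mul(134217728, 8) = 1073741824
f(11) = mul(f(10), 8) = mul(1073741824, 8) = 8589934592


8589934592


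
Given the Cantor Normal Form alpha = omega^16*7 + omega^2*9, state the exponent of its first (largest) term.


CNF: omega^16*7 + omega^2*9
The leading term is omega^16*7, which has exponent 16.

16


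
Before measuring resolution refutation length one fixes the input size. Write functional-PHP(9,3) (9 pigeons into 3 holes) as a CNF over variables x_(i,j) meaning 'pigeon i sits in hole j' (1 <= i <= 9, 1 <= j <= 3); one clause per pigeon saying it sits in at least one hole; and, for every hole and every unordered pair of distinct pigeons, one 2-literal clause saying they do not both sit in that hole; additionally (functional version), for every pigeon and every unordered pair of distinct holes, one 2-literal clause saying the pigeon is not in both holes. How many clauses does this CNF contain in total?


functional-PHP(9,3): 9 pigeons, 3 holes, 9*3 = 27 variables.
- pigeon clauses: one per pigeon -> 9 clauses
- hole clauses: 3 holes * C(9,2) = 3 * 36 -> 108 clauses
- functional clauses: 9 pigeons * C(3,2) = 9 * 3 -> 27 clauses
Total clauses = 9 + 108 + 27 = 144

144


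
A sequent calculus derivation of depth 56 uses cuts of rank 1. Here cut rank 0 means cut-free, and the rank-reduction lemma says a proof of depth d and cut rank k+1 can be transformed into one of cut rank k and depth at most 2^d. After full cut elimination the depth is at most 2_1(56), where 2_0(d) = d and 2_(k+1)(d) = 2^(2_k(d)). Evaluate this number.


Each rank reduction sends depth d to at most 2^d; cut rank r needs r reductions.
2_0(56) = 56
2_1(56) = 2^56 = 72057594037927936
Cut-free depth bound = 72057594037927936

72057594037927936


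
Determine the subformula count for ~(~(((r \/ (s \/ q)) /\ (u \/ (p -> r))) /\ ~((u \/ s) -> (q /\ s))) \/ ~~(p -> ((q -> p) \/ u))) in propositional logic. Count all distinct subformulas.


Formula: ~(~(((r \/ (s \/ q)) /\ (u \/ (p -> r))) /\ ~((u \/ s) -> (q /\ s))) \/ ~~(p -> ((q -> p) \/ u)))
Subformulas found:
  1. r
  2. q
  3. u
  4. s
  5. p
  6. (q -> p)
  7. (s \/ q)
  8. (q /\ s)
  9. (u \/ s)
  10. (p -> r)
  11. (r \/ (s \/ q))
  12. (u \/ (p -> r))
  13. ((q -> p) \/ u)
  14. ((u \/ s) -> (q /\ s))
  15. (p -> ((q -> p) \/ u))
  16. ~(p -> ((q -> p) \/ u))
  17. ~((u \/ s) -> (q /\ s))
  18. ~~(p -> ((q -> p) \/ u))
  19. ((r \/ (s \/ q)) /\ (u \/ (p -> r)))
  20. (((r \/ (s \/ q)) /\ (u \/ (p -> r))) /\ ~((u \/ s) -> (q /\ s)))
  21. ~(((r \/ (s \/ q)) /\ (u \/ (p -> r))) /\ ~((u \/ s) -> (q /\ s)))
  22. (~(((r \/ (s \/ q)) /\ (u \/ (p -> r))) /\ ~((u \/ s) -> (q /\ s))) \/ ~~(p -> ((q -> p) \/ u)))
  23. ~(~(((r \/ (s \/ q)) /\ (u \/ (p -> r))) /\ ~((u \/ s) -> (q /\ s))) \/ ~~(p -> ((q -> p) \/ u)))
Total distinct subformulas = 23

23


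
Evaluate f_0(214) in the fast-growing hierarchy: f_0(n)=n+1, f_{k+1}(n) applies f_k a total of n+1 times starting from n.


f_0(214) = 214 + 1 = 215

215


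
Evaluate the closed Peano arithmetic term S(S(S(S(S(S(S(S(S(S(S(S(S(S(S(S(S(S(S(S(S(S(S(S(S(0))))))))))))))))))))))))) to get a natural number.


Counting successors applied to 0:
25 applications of S to 0 = 25

25


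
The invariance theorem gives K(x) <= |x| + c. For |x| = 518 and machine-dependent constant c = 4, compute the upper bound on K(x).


K(x) <= |x| + c = 518 + 4 = 522

522


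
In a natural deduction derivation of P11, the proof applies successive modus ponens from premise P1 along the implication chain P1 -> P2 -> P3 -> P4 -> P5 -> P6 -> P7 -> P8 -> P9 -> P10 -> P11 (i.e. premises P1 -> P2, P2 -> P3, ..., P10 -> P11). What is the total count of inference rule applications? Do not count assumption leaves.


We have a chain: P1 -> P2 -> P3 -> P4 -> P5 -> P6 -> P7 -> P8 -> P9 -> P10 -> P11.
Each modus ponens application produces the next variable.
The chain has 11 propositions, so 11-1 = 10 modus ponens steps.
Total inference nodes = 10

10


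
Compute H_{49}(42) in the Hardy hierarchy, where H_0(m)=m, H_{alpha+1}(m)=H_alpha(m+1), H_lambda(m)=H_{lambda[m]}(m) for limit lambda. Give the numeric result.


H_49(42):
For finite ordinals k, H_k(n) = n + k (each successor step adds 1).
H_49(42) = 42 + 49 = 91

91


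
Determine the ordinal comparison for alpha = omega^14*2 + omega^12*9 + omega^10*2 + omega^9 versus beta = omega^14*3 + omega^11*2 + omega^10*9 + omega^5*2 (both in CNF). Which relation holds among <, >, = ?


Compare term by term from highest exponent:
alpha = omega^14*2 + omega^12*9 + omega^10*2 + omega^9
beta = omega^14*3 + omega^11*2 + omega^10*9 + omega^5*2
Term 1: alpha has omega^14*2, beta has omega^14*3
Term 2: alpha has omega^12*9, beta has omega^11*2
Term 3: alpha has omega^10*2, beta has omega^10*9
Term 4: alpha has omega^9*1, beta has omega^5*2
Result: alpha < beta

alpha < beta


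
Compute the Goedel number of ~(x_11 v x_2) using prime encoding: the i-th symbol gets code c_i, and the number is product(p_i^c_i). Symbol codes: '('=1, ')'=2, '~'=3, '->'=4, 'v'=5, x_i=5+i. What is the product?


Formula: ~(x_11 v x_2)
Symbol codes: [3, 1, 16, 5, 7, 2]
Primes: [2, 3, 5, 7, 11, 13]
p_1^3 = 2^3 = 8
p_2^1 = 3^1 = 3
p_3^16 = 5^16 = 152587890625
p_4^5 = 7^5 = 16807
p_5^7 = 11^7 = 19487171
p_6^2 = 13^2 = 169
Product = 202701523046239013671875000

202701523046239013671875000


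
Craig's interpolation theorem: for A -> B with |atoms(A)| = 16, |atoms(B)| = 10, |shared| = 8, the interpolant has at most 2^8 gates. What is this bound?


Shared atoms = 8
Craig interpolant size bound = 2^8
= 256

256


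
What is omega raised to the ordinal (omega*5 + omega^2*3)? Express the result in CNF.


omega^(omega*5 + omega^2*3):
In ordinal addition a term is absorbed by a following term of strictly larger exponent: 1 < 2, so omega*5 + omega^2*3 = omega^2*3.
omega raised to a CNF ordinal is a single CNF term: Result = omega^(omega^2*3)

omega^(omega^2*3)


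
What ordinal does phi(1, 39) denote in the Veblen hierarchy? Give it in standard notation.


phi(1, 39):
phi(1, beta) = epsilon_beta (the beta-th epsilon number).
phi(1, 39) = epsilon_39

epsilon_39


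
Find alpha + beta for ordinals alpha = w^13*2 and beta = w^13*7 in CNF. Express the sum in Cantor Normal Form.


Ordinal addition w^13*2 + w^13*7:
Both terms have the same exponent 13.
w^e*c + w^e*d = w^e*(c+d).
Result = w^13*(2+7) = w^13*9

w^13*9


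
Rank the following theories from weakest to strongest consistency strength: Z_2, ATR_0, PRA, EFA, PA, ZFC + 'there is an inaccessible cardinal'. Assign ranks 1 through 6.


Ordering by consistency strength:
1. EFA
2. PRA
3. PA
4. ATR_0
5. Z_2
6. ZFC + 'there is an inaccessible cardinal'


Z_2=5, ATR_0=4, PRA=2, EFA=1, PA=3, ZFC + 'there is an inaccessible cardinal'=6


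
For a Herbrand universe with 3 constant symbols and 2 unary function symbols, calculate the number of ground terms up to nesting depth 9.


Herbrand terms by depth:
Depth 0: 3 constants
Depth 1: 6 new terms (running total: 9)
Depth 2: 12 new terms (running total: 21)
Depth 3: 24 new terms (running total: 45)
Depth 4: 48 new terms (running total: 93)
Depth 5: 96 new terms (running total: 189)
Depth 6: 192 new terms (running total: 381)
Depth 7: 384 new terms (running total: 765)
Depth 8: 768 new terms (running total: 1533)
Depth 9: 1536 new terms (running total: 3069)
Total distinct ground terms = 3069

3069


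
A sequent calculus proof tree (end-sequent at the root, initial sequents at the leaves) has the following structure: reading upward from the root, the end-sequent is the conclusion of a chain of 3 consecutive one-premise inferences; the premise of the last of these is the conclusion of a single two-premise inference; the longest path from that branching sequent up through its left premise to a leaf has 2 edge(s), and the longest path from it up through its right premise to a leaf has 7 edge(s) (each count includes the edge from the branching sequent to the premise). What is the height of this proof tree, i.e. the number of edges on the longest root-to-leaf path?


Longest path through the left premise: 2 edges (measured from the branching sequent)
Longest path through the right premise: 7 edges
Height of the subtree rooted at the branching sequent: max(2, 7) = 7
The branching sequent sits 3 edges above the root (the chain of one-premise inferences), so height = 7 + 3 = 10

10


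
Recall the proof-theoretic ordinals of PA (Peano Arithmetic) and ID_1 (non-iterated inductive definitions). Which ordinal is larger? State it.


Proof-theoretic ordinal of PA (Peano Arithmetic): epsilon_0
Proof-theoretic ordinal of ID_1 (non-iterated inductive definitions): psi_0(epsilon_{Omega+1})
Comparing: epsilon_0 < psi_0(epsilon_{Omega+1}).
The larger ordinal is psi_0(epsilon_{Omega+1}) (from ID_1 (non-iterated inductive definitions)).

psi_0(epsilon_{Omega+1})


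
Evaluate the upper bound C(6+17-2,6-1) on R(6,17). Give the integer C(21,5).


R(6,17) <= C(6+17-2, 6-1) = C(21, 5)
C(21, 5) = 21! / (5! * 16!)
= 20349

20349


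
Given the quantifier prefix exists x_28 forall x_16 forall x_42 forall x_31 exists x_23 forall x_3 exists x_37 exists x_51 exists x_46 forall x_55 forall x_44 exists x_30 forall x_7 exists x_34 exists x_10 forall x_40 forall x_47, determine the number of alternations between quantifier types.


Walk the prefix and count type changes:
  position 1: exists -> forall <-- alternation
  position 2: forall -> forall
  position 3: forall -> forall
  position 4: forall -> exists <-- alternation
  position 5: exists -> forall <-- alternation
  position 6: forall -> exists <-- alternation
  position 7: exists -> exists
  position 8: exists -> exists
  position 9: exists -> forall <-- alternation
  position 10: forall -> forall
  position 11: forall -> exists <-- alternation
  position 12: exists -> forall <-- alternation
  position 13: forall -> exists <-- alternation
  position 14: exists -> exists
  position 15: exists -> forall <-- alternation
  position 16: forall -> forall
Total alternations = 9

9


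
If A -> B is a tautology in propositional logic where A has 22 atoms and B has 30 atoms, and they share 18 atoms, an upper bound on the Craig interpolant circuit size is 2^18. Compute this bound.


Shared atoms = 18
Craig interpolant size bound = 2^18
= 262144

262144


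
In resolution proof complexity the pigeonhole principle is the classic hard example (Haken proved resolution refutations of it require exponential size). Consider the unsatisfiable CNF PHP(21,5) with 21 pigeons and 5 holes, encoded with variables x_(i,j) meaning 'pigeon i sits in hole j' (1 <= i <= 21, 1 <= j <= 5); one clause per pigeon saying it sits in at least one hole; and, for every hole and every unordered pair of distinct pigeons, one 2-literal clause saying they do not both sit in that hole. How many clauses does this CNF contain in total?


PHP(21,5): 21 pigeons, 5 holes, 21*5 = 105 variables.
- pigeon clauses: one per pigeon -> 21 clauses
- hole clauses: 5 holes * C(21,2) = 5 * 210 -> 1050 clauses
Total clauses = 21 + 1050 = 1071

1071


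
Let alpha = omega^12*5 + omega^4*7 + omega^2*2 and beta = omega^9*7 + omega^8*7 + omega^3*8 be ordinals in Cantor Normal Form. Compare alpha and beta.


Compare term by term from highest exponent:
alpha = omega^12*5 + omega^4*7 + omega^2*2
beta = omega^9*7 + omega^8*7 + omega^3*8
Term 1: alpha has omega^12*5, beta has omega^9*7
Term 2: alpha has omega^4*7, beta has omega^8*7
Term 3: alpha has omega^2*2, beta has omega^3*8
Result: alpha > beta

alpha > beta


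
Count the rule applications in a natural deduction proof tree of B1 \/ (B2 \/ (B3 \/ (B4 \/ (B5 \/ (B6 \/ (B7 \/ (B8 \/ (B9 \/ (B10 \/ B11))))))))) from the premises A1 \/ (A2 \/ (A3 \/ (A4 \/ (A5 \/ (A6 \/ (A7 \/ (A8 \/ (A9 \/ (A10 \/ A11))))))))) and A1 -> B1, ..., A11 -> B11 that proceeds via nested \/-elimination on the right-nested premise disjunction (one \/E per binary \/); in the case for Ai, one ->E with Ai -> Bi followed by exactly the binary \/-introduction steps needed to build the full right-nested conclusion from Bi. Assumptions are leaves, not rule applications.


Constructive dilemma with 11 branches, all disjunctions right-nested:
- \/E: the premise has 10 binary \/, each eliminated once: 10 nodes.
- ->E: one per case (Ai with Ai -> Bi gives Bi): 11 nodes.
- \/I: in case i < n, Bi needs 1 step to form Bi \/ (B(i+1) \/ ...) and then i-1 steps to prepend B(i-1), ..., B1, i.e. i steps; in case i = n, B11 needs 10 prepend steps.
  \/I total = (1 + 2 + ... + 10) + 10 = 55 + 10 = 65 nodes.
Total = 10 + 11 + 65 = 86

86


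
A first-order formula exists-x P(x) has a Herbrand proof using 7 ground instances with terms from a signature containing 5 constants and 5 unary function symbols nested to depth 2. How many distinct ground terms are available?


Herbrand terms by depth:
Depth 0: 5 constants
Depth 1: 25 new terms (running total: 30)
Depth 2: 125 new terms (running total: 155)
Total distinct ground terms = 155

155


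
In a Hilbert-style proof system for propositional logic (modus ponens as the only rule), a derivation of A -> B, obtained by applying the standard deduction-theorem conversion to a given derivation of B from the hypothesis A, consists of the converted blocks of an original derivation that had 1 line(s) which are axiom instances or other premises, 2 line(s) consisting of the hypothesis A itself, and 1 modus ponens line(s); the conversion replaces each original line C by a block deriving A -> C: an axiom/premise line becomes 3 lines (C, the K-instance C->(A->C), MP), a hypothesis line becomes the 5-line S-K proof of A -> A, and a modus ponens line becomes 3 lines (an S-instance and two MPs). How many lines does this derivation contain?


Deduction-theorem conversion, block by block:
- 1 axiom/premise lines -> 3 lines each = 3
- 2 hypothesis lines -> 5 lines each (identity proof A->A) = 10
- 1 MP lines -> 3 lines each (S-instance, MP, MP) = 3
Total = 3 + 10 + 3 = 16 lines.

16


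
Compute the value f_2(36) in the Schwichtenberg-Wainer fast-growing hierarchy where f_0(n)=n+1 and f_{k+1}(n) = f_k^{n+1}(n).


f_2(36) = f_1^37(36)
f_1(m) = 2m + 1.
Iterating: f_1^k(n) = 2^k*(n+1) - 1.
f_2(36) = 2^37*(36+1) - 1 = 137438953472*37 - 1 = 5085241278463

5085241278463


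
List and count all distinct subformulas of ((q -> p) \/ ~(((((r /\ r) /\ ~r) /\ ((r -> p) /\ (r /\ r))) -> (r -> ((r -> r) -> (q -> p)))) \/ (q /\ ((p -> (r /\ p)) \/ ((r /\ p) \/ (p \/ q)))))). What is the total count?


Formula: ((q -> p) \/ ~(((((r /\ r) /\ ~r) /\ ((r -> p) /\ (r /\ r))) -> (r -> ((r -> r) -> (q -> p)))) \/ (q /\ ((p -> (r /\ p)) \/ ((r /\ p) \/ (p \/ q))))))
Subformulas found:
  1. r
  2. q
  3. p
  4. ~r
  5. (r /\ r)
  6. (r /\ p)
  7. (r -> p)
  8. (q -> p)
  9. (r -> r)
  10. (p \/ q)
  11. (p -> (r /\ p))
  12. ((r /\ r) /\ ~r)
  13. ((r -> r) -> (q -> p))
  14. ((r -> p) /\ (r /\ r))
  15. ((r /\ p) \/ (p \/ q))
  16. (r -> ((r -> r) -> (q -> p)))
  17. ((p -> (r /\ p)) \/ ((r /\ p) \/ (p \/ q)))
  18. (((r /\ r) /\ ~r) /\ ((r -> p) /\ (r /\ r)))
  19. (q /\ ((p -> (r /\ p)) \/ ((r /\ p) \/ (p \/ q))))
  20. ((((r /\ r) /\ ~r) /\ ((r -> p) /\ (r /\ r))) -> (r -> ((r -> r) -> (q -> p))))
  21. (((((r /\ r) /\ ~r) /\ ((r -> p) /\ (r /\ r))) -> (r -> ((r -> r) -> (q -> p)))) \/ (q /\ ((p -> (r /\ p)) \/ ((r /\ p) \/ (p \/ q)))))
  22. ~(((((r /\ r) /\ ~r) /\ ((r -> p) /\ (r /\ r))) -> (r -> ((r -> r) -> (q -> p)))) \/ (q /\ ((p -> (r /\ p)) \/ ((r /\ p) \/ (p \/ q)))))
  23. ((q -> p) \/ ~(((((r /\ r) /\ ~r) /\ ((r -> p) /\ (r /\ r))) -> (r -> ((r -> r) -> (q -> p)))) \/ (q /\ ((p -> (r /\ p)) \/ ((r /\ p) \/ (p \/ q))))))
Total distinct subformulas = 23

23


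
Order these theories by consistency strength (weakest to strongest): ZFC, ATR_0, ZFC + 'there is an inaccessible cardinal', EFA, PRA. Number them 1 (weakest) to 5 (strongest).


Ordering by consistency strength:
1. EFA
2. PRA
3. ATR_0
4. ZFC
5. ZFC + 'there is an inaccessible cardinal'


ZFC=4, ATR_0=3, ZFC + 'there is an inaccessible cardinal'=5, EFA=1, PRA=2


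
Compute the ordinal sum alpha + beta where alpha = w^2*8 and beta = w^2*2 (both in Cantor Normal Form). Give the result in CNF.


Ordinal addition w^2*8 + w^2*2:
Both terms have the same exponent 2.
w^e*c + w^e*d = w^e*(c+d).
Result = w^2*(8+2) = w^2*10

w^2*10


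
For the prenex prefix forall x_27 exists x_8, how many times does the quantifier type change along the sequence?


Walk the prefix and count type changes:
  position 1: forall -> exists <-- alternation
Total alternations = 1

1


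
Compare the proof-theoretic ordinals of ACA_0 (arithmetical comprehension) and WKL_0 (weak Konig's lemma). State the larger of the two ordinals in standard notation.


Proof-theoretic ordinal of ACA_0 (arithmetical comprehension): epsilon_0
Proof-theoretic ordinal of WKL_0 (weak Konig's lemma): omega^omega
Comparing: omega^omega < epsilon_0.
The larger ordinal is epsilon_0 (from ACA_0 (arithmetical comprehension)).

epsilon_0


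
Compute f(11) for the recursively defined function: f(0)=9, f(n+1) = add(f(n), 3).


f(0) = 9
f(1) = add(f(0), 3) = add(9, 3) = 12
f(2) = add(f(1), 3) = add(12, 3) = 15
f(3) = add(f(2), 3) = add(15, 3) = 18
f(4) = add(f(3), 3) = add(18, 3) = 21
f(5) = add(f(4), 3) = add(21, 3) = 24
f(6) = add(f(5), 3) = add(24, 3) = 27
f(7) = add(f(6), 3) = add(27, 3) = 30
f(8) = add(f(7), 3) = add(30, 3) = 33
f(9) = add(f(8), 3) = add(33, 3) = 36
f(10) = add(f(9), 3) = add(36, 3) = 39
f(11) = add(f(10), 3) = add(39, 3) = 42


42


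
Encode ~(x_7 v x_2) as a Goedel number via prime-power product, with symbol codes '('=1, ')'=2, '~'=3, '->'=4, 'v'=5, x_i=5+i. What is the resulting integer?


Formula: ~(x_7 v x_2)
Symbol codes: [3, 1, 12, 5, 7, 2]
Primes: [2, 3, 5, 7, 11, 13]
p_1^3 = 2^3 = 8
p_2^1 = 3^1 = 3
p_3^12 = 5^12 = 244140625
p_4^5 = 7^5 = 16807
p_5^7 = 11^7 = 19487171
p_6^2 = 13^2 = 169
Product = 324322436873982421875000

324322436873982421875000


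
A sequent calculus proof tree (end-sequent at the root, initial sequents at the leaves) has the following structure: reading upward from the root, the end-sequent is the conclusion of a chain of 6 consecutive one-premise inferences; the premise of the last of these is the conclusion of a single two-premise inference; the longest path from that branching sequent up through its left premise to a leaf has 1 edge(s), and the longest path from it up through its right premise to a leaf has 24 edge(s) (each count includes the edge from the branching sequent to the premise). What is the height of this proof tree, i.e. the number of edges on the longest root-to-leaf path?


Longest path through the left premise: 1 edges (measured from the branching sequent)
Longest path through the right premise: 24 edges
Height of the subtree rooted at the branching sequent: max(1, 24) = 24
The branching sequent sits 6 edges above the root (the chain of one-premise inferences), so height = 24 + 6 = 30

30


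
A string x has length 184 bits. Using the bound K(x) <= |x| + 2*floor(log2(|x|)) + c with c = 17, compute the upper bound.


floor(log2(184)) = 7
2 * 7 = 14
K(x) <= 184 + 14 + 17 = 215

215


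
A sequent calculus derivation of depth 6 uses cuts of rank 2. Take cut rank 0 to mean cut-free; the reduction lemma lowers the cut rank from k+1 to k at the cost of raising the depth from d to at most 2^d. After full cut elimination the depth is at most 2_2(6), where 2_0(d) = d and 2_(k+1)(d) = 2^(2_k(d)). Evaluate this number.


Each rank reduction sends depth d to at most 2^d; cut rank r needs r reductions.
2_0(6) = 6
2_1(6) = 2^6 = 64
2_2(6) = 2^64 = 18446744073709551616
Cut-free depth bound = 18446744073709551616

18446744073709551616


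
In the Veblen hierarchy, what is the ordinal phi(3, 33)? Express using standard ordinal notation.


phi(3, 33):
phi(3, beta) = eta_beta (the beta-th eta number, fixed point of zeta).
phi(3, 33) = eta_33

eta_33


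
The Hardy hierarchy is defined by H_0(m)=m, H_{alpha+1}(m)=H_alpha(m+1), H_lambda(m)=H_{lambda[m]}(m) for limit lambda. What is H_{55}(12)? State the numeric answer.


H_55(12):
For finite ordinals k, H_k(n) = n + k (each successor step adds 1).
H_55(12) = 12 + 55 = 67

67


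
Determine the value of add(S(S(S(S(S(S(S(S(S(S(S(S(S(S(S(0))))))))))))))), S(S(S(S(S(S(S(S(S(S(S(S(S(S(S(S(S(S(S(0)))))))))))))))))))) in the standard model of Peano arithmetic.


add(S^15(0), S^19(0)):
S^15(0) = 15
S^19(0) = 19
15 + 19 = 34

34


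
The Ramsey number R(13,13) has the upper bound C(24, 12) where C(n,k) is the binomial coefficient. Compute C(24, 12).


R(13,13) <= C(13+13-2, 13-1) = C(24, 12)
C(24, 12) = 24! / (12! * 12!)
= 2704156

2704156


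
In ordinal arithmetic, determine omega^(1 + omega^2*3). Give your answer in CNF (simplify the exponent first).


omega^(1 + omega^2*3):
In ordinal addition a term is absorbed by a following term of strictly larger exponent: 0 < 2, so 1 + omega^2*3 = omega^2*3.
omega raised to a CNF ordinal is a single CNF term: Result = omega^(omega^2*3)

omega^(omega^2*3)


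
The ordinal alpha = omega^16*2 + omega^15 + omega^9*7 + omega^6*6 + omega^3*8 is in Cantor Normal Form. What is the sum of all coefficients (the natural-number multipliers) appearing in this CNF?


CNF: omega^16*2 + omega^15 + omega^9*7 + omega^6*6 + omega^3*8
Coefficients: 2 + 1 + 7 + 6 + 8 = 24

24


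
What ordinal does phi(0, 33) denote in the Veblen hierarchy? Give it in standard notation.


phi(0, 33):
phi(0, beta) = omega^beta by definition.
phi(0, 33) = omega^33

omega^33


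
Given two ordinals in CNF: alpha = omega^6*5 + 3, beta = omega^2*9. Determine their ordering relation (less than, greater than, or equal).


Compare term by term from highest exponent:
alpha = omega^6*5 + 3
beta = omega^2*9
Term 1: alpha has omega^6*5, beta has omega^2*9
Term 2: alpha has omega^0*3, beta has omega^0*0
Result: alpha > beta

alpha > beta


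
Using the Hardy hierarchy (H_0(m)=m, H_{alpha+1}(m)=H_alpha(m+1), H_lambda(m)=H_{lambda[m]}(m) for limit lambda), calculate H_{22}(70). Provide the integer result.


H_22(70):
For finite ordinals k, H_k(n) = n + k (each successor step adds 1).
H_22(70) = 70 + 22 = 92

92


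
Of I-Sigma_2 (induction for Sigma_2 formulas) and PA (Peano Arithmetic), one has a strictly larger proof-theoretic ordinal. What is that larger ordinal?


Proof-theoretic ordinal of I-Sigma_2 (induction for Sigma_2 formulas): omega^(omega^omega)
Proof-theoretic ordinal of PA (Peano Arithmetic): epsilon_0
Comparing: omega^(omega^omega) < epsilon_0.
The larger ordinal is epsilon_0 (from PA (Peano Arithmetic)).

epsilon_0


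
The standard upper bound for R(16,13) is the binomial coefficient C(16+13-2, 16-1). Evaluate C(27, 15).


R(16,13) <= C(16+13-2, 16-1) = C(27, 15)
C(27, 15) = 27! / (15! * 12!)
= 17383860

17383860


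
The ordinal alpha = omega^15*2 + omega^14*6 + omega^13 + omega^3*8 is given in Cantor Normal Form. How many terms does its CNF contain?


CNF: omega^15*2 + omega^14*6 + omega^13 + omega^3*8
Count the summands separated by '+':
  term 1: omega^15*2
  term 2: omega^14*6
  term 3: omega^13
  term 4: omega^3*8
Total terms = 4

4


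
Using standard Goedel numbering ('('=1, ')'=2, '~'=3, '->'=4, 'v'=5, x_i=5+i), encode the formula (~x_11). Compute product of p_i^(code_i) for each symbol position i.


Formula: (~x_11)
Symbol codes: [1, 3, 16, 2]
Primes: [2, 3, 5, 7]
p_1^1 = 2^1 = 2
p_2^3 = 3^3 = 27
p_3^16 = 5^16 = 152587890625
p_4^2 = 7^2 = 49
Product = 403747558593750

403747558593750


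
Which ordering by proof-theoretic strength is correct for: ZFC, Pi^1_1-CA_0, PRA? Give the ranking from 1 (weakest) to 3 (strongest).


Ordering by consistency strength:
1. PRA
2. Pi^1_1-CA_0
3. ZFC


ZFC=3, Pi^1_1-CA_0=2, PRA=1


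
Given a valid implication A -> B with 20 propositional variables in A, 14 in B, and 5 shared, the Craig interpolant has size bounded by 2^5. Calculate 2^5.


Shared atoms = 5
Craig interpolant size bound = 2^5
= 32

32


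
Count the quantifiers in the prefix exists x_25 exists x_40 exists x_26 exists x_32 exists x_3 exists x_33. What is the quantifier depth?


Quantifier prefix has 6 quantifier symbols.
Quantifier depth = 6

6


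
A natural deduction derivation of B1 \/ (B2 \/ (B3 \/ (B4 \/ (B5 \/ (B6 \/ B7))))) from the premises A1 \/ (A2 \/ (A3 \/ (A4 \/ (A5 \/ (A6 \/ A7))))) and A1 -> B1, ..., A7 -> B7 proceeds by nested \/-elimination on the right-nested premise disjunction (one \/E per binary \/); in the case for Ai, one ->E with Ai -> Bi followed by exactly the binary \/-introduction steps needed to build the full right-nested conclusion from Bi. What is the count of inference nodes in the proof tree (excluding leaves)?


Constructive dilemma with 7 branches, all disjunctions right-nested:
- \/E: the premise has 6 binary \/, each eliminated once: 6 nodes.
- ->E: one per case (Ai with Ai -> Bi gives Bi): 7 nodes.
- \/I: in case i < n, Bi needs 1 step to form Bi \/ (B(i+1) \/ ...) and then i-1 steps to prepend B(i-1), ..., B1, i.e. i steps; in case i = n, B7 needs 6 prepend steps.
  \/I total = (1 + 2 + ... + 6) + 6 = 21 + 6 = 27 nodes.
Total = 6 + 7 + 27 = 40

40


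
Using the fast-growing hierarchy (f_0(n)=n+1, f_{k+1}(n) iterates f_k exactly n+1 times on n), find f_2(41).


f_2(41) = f_1^42(41)
f_1(m) = 2m + 1.
Iterating: f_1^k(n) = 2^k*(n+1) - 1.
f_2(41) = 2^42*(41+1) - 1 = 4398046511104*42 - 1 = 184717953466367

184717953466367


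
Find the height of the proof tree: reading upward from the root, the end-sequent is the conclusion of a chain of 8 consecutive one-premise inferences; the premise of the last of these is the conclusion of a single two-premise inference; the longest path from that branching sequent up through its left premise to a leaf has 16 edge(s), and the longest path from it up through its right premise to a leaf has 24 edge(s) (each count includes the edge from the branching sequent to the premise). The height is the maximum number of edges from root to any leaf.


Longest path through the left premise: 16 edges (measured from the branching sequent)
Longest path through the right premise: 24 edges
Height of the subtree rooted at the branching sequent: max(16, 24) = 24
The branching sequent sits 8 edges above the root (the chain of one-premise inferences), so height = 24 + 8 = 32

32


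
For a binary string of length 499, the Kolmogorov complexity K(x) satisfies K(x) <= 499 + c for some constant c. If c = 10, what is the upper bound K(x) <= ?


K(x) <= |x| + c = 499 + 10 = 509

509


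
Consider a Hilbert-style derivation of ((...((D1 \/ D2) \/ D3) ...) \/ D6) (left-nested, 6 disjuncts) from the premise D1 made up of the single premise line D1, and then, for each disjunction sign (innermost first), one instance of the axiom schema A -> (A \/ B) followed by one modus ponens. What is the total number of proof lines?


Building the left-nested 6-ary disjunction from D1:
- 1 premise line (D1)
- 6 disjuncts means 5 disjunction signs; each needs 1 axiom instance + 1 MP = 2 lines: 2 * 5 = 10
Total = 1 + 10 = 11 lines.

11


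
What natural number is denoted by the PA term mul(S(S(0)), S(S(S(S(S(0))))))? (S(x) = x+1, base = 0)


mul(S^2(0), S^5(0)):
S^2(0) = 2
S^5(0) = 5
2 * 5 = 10

10


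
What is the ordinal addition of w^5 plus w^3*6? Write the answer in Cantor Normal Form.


Ordinal addition w^5 + w^3*6:
Leading exponent of alpha (5) > leading exponent of beta (3).
Since alpha's term has higher exponent than beta's leading term,
the sum is simply alpha followed by beta.
Result = w^5 + w^3*6

w^5 + w^3*6


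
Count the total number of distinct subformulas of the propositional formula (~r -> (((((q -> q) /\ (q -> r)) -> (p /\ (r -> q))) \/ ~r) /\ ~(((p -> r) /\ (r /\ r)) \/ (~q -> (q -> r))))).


Formula: (~r -> (((((q -> q) /\ (q -> r)) -> (p /\ (r -> q))) \/ ~r) /\ ~(((p -> r) /\ (r /\ r)) \/ (~q -> (q -> r)))))
Subformulas found:
  1. r
  2. q
  3. p
  4. ~r
  5. ~q
  6. (r -> q)
  7. (r /\ r)
  8. (q -> q)
  9. (q -> r)
  10. (p -> r)
  11. (p /\ (r -> q))
  12. (~q -> (q -> r))
  13. ((p -> r) /\ (r /\ r))
  14. ((q -> q) /\ (q -> r))
  15. (((q -> q) /\ (q -> r)) -> (p /\ (r -> q)))
  16. (((p -> r) /\ (r /\ r)) \/ (~q -> (q -> r)))
  17. ~(((p -> r) /\ (r /\ r)) \/ (~q -> (q -> r)))
  18. ((((q -> q) /\ (q -> r)) -> (p /\ (r -> q))) \/ ~r)
  19. (((((q -> q) /\ (q -> r)) -> (p /\ (r -> q))) \/ ~r) /\ ~(((p -> r) /\ (r /\ r)) \/ (~q -> (q -> r))))
  20. (~r -> (((((q -> q) /\ (q -> r)) -> (p /\ (r -> q))) \/ ~r) /\ ~(((p -> r) /\ (r /\ r)) \/ (~q -> (q -> r)))))
Total distinct subformulas = 20

20


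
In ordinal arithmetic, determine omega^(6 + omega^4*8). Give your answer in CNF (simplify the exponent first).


omega^(6 + omega^4*8):
In ordinal addition a term is absorbed by a following term of strictly larger exponent: 0 < 4, so 6 + omega^4*8 = omega^4*8.
omega raised to a CNF ordinal is a single CNF term: Result = omega^(omega^4*8)

omega^(omega^4*8)


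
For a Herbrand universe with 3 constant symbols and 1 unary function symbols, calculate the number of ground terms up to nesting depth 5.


Herbrand terms by depth:
Depth 0: 3 constants
Depth 1: 3 new terms (running total: 6)
Depth 2: 3 new terms (running total: 9)
Depth 3: 3 new terms (running total: 12)
Depth 4: 3 new terms (running total: 15)
Depth 5: 3 new terms (running total: 18)
Total distinct ground terms = 18

18


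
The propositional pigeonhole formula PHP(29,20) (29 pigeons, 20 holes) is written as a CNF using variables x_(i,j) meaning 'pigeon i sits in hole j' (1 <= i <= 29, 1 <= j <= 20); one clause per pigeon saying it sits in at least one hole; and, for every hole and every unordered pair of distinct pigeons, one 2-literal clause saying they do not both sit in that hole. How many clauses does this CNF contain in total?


PHP(29,20): 29 pigeons, 20 holes, 29*20 = 580 variables.
- pigeon clauses: one per pigeon -> 29 clauses
- hole clauses: 20 holes * C(29,2) = 20 * 406 -> 8120 clauses
Total clauses = 29 + 8120 = 8149

8149


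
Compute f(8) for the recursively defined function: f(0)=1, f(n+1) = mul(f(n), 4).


f(0) = 1
f(1) = mul(f(0), 4) = mul(1, 4) = 4
f(2) = mul(f(1), 4) = mul(4, 4) = 16
f(3) = mul(f(2), 4) = mul(16, 4) = 64
f(4) = mul(f(3), 4) = mul(64, 4) = 256
f(5) = mul(f(4), 4) = mul(256, 4) = 1024
f(6) = mul(f(5), 4) = mul(1024, 4) = 4096
f(7) = mul(f(6), 4) = mul(4096, 4) = 16384
f(8) = mul(f(7), 4) = mul(16384, 4) = 65536


65536


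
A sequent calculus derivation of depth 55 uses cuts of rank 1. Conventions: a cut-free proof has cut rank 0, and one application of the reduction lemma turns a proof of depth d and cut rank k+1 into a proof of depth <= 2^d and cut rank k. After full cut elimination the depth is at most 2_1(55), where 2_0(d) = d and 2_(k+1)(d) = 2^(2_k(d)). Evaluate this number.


Each rank reduction sends depth d to at most 2^d; cut rank r needs r reductions.
2_0(55) = 55
2_1(55) = 2^55 = 36028797018963968
Cut-free depth bound = 36028797018963968

36028797018963968


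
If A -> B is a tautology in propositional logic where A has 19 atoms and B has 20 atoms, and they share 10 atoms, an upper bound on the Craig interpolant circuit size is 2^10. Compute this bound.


Shared atoms = 10
Craig interpolant size bound = 2^10
= 1024

1024


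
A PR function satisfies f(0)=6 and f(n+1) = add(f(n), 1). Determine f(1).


f(0) = 6
f(1) = add(f(0), 1) = add(6, 1) = 7


7


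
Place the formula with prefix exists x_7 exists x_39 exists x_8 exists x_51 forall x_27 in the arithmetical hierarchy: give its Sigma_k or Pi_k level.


Leading quantifier is exists, so the class is Sigma.
Number of quantifier blocks = alternations + 1 = 1 + 1 = 2.
Classification: Sigma_2

Sigma_2


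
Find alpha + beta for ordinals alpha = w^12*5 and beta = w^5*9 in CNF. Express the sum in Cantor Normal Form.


Ordinal addition w^12*5 + w^5*9:
Leading exponent of alpha (12) > leading exponent of beta (5).
Since alpha's term has higher exponent than beta's leading term,
the sum is simply alpha followed by beta.
Result = w^12*5 + w^5*9

w^12*5 + w^5*9
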